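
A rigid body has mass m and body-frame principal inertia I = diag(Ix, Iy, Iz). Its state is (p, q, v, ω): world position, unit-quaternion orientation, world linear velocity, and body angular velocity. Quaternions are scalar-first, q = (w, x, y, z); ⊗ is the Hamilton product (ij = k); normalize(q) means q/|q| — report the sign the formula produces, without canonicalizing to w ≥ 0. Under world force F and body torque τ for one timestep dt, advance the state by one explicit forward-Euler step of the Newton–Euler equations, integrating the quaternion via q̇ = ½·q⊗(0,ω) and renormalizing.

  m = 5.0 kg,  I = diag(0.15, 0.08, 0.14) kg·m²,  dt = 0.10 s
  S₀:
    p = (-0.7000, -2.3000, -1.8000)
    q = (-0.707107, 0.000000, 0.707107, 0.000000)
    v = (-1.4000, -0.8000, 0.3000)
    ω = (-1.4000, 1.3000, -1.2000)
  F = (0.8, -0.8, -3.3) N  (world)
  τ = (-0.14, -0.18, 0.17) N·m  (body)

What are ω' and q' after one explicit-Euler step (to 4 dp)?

ω×(Iω) gyroscopic = (-0.0936, 0.0168, 0.1274)
angular accel α = (-0.3093, -2.4600, 0.3043)
ω' = ω + α·dt = (-1.4309, 1.0540, -1.1696)
2q̇ = q⊗(0,ω) = (-0.9192391, 0.1414214, -0.9192391, 1.8384782)
q' = normalize(q + ½dt·q⊗(0,ω)) = (-0.7483, 0.0070, 0.6570, 0.0913)

ω' = (-1.4309, 1.0540, -1.1696)
q' = (-0.7483, 0.0070, 0.6570, 0.0913)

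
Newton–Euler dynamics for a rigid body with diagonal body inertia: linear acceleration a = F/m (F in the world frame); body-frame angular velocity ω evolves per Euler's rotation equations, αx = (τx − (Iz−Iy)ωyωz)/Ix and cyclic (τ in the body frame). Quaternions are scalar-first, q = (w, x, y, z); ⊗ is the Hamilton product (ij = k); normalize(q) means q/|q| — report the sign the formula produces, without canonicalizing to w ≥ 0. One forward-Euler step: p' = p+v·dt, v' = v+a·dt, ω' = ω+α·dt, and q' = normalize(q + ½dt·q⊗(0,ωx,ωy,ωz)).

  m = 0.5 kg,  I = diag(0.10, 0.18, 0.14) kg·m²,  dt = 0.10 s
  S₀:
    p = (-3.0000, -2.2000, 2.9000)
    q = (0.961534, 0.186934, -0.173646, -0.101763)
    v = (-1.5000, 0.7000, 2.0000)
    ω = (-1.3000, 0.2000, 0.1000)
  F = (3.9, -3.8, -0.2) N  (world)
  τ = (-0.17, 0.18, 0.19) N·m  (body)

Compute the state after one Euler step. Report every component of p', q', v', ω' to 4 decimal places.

p' = (-3.1500, -2.1300, 3.1000)
q' = (0.9738, 0.1243, -0.1580, -0.1061)
v' = (-0.7200, -0.0600, 1.9600)
ω' = (-1.4692, 0.2971, 0.2506)

a = F/m = (7.8000, -7.6000, -0.4000)
p + v·dt = (-3.1500, -2.1300, 3.1000)
v + (F/m)dt = (-0.7200, -0.0600, 1.9600)
(τ − ω×Iω)/I = (-1.6920, 0.9711, 1.5057)
new body rate ω' = (-1.4692, 0.2971, 0.2506)
2q̇ = q⊗(0,ω) = (0.2879197, -1.2470062, 0.3059053, -0.0921996)
q + ½dt·q⊗(0,ω), renormalized = (0.9738, 0.1243, -0.1580, -0.1061)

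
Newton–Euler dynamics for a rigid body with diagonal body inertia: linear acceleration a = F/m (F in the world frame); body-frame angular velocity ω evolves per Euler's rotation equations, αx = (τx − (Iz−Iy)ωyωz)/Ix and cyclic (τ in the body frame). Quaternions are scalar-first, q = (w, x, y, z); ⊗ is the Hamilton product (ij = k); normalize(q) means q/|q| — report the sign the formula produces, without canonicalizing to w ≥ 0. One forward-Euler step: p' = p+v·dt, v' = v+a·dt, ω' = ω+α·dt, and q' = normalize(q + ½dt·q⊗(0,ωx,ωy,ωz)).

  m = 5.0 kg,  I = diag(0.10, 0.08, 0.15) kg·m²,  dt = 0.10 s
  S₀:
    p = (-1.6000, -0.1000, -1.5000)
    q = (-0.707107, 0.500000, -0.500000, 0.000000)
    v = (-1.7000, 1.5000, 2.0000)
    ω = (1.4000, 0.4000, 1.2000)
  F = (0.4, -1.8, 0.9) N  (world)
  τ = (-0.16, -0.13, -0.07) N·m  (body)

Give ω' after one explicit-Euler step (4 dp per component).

ω' = (1.2064, 0.3425, 1.1608)

(τ − ω×Iω)/I = (-1.9360, -0.5750, -0.3920)
ω + α·dt = (1.2064, 0.3425, 1.1608)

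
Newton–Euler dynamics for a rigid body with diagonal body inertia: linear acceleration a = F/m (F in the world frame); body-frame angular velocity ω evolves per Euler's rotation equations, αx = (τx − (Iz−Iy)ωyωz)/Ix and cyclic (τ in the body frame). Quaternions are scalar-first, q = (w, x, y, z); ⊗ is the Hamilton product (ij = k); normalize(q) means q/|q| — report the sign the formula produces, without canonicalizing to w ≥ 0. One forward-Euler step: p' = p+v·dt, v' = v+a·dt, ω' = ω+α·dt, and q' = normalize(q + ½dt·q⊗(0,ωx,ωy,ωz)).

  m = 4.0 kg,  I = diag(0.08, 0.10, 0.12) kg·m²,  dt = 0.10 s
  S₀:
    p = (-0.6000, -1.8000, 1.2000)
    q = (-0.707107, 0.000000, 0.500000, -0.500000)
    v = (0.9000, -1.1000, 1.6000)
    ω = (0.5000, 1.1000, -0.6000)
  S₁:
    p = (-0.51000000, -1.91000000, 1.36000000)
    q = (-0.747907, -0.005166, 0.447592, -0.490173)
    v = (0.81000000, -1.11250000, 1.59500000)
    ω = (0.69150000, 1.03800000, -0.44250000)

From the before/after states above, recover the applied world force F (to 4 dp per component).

velocity change Δv = (-0.09000000, -0.01250000, -0.00500000)
m·(v₁−v₀)/dt = (-3.6000, -0.5000, -0.2000)

F = (-3.6000, -0.5000, -0.2000)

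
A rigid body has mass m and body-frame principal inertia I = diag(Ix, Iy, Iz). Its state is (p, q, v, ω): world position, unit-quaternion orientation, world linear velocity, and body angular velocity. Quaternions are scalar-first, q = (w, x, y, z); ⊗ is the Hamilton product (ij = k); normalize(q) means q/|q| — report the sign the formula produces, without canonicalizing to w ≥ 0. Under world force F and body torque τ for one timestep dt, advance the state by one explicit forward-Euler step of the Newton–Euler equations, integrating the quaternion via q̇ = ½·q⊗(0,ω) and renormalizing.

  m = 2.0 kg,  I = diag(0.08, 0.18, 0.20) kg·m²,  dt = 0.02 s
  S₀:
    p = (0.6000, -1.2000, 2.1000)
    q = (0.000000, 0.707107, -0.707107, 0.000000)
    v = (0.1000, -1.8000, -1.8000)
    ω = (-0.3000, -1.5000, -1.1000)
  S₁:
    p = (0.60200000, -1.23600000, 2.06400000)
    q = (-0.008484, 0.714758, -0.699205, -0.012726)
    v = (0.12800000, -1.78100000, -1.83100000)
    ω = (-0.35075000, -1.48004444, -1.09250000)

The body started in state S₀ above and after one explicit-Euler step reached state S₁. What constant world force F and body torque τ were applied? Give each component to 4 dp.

F = (2.8000, 1.9000, -3.1000)
τ = (-0.1700, 0.1400, 0.1200)

rate change Δω = (-0.05075000, 0.01995556, 0.00750000)
I·α + gyro = (-0.1700, 0.1400, 0.1200)
velocity change Δv = (0.02800000, 0.01900000, -0.03100000)
F = m·Δv/dt = (2.8000, 1.9000, -3.1000)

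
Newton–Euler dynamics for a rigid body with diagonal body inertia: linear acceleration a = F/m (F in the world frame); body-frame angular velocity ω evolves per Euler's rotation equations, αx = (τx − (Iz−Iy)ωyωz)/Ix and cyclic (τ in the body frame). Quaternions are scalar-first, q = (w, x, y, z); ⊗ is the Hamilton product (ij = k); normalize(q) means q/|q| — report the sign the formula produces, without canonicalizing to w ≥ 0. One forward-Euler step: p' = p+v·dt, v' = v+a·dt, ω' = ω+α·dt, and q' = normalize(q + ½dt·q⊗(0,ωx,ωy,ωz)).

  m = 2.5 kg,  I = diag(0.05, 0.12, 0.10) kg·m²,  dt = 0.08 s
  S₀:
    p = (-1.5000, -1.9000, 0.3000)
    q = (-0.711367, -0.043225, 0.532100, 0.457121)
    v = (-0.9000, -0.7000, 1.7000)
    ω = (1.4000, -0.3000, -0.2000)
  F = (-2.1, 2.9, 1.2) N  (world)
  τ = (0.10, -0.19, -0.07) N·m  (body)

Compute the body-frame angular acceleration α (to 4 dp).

ω×(Iω) gyroscopic = (-0.0012, 0.0140, -0.0294)
(τ − ω×Iω)/I = (2.0240, -1.7000, -0.4060)

α = (2.0240, -1.7000, -0.4060)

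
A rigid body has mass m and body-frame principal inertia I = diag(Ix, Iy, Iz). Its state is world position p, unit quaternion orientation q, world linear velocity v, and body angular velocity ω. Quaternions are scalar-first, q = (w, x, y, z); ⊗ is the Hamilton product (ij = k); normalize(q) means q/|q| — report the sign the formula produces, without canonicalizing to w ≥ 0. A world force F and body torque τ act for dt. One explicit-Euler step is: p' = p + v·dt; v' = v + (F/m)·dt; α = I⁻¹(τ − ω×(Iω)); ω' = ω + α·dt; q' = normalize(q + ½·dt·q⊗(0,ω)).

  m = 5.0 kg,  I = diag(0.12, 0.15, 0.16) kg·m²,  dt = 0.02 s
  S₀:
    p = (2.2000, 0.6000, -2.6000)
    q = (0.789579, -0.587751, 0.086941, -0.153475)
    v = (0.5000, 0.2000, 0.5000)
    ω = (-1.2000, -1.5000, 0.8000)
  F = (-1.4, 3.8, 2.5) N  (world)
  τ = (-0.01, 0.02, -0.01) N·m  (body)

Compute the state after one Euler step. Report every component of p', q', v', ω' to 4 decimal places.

p' = (2.2100, 0.6040, -2.5900)
q' = (0.7849, -0.5987, 0.0816, -0.1373)
v' = (0.4944, 0.2152, 0.5100)
ω' = (-1.1997, -1.5025, 0.7920)

a = (-0.2800, 0.7600, 0.5000)
p + v·dt = (2.2100, 0.6040, -2.5900)
new velocity v' = (0.4944, 0.2152, 0.5100)
gyro term ω×Iω = (-0.0120, 0.0384, 0.0540)
(τ − ω×Iω)/I = (0.0167, -0.1227, -0.4000)
ω + α·dt = (-1.1997, -1.5025, 0.7920)
Hamilton product q⊗(0,ω) = (-0.4521097, -1.1081545, -0.5299977, 1.6176189)
q' = normalize(q + ½dt·q⊗(0,ω)) = (0.7849, -0.5987, 0.0816, -0.1373)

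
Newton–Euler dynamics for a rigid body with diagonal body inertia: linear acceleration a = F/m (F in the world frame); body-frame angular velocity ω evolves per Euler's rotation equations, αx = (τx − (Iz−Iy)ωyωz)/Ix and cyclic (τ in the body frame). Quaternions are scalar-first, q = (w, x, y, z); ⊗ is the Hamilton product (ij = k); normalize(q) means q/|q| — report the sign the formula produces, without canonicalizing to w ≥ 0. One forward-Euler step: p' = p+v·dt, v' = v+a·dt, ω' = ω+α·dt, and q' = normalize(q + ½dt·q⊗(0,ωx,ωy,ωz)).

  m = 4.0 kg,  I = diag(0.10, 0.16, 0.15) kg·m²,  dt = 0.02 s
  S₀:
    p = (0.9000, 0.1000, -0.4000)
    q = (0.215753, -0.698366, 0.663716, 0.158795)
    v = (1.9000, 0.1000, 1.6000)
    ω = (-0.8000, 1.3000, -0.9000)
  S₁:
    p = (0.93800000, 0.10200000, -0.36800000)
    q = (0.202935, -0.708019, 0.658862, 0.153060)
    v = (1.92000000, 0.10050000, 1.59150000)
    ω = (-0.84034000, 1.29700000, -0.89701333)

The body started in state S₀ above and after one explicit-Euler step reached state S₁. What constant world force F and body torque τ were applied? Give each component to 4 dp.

F = (4.0000, 0.1000, -1.7000)
τ = (-0.1900, -0.0600, -0.0400)

velocity change Δv = (0.02000000, 0.00050000, -0.00850000)
F = m·Δv/dt = (4.0000, 0.1000, -1.7000)
Δω = ω₁−ω₀ = (-0.04034000, -0.00300000, 0.00298667)
I·α + gyro = (-0.1900, -0.0600, -0.0400)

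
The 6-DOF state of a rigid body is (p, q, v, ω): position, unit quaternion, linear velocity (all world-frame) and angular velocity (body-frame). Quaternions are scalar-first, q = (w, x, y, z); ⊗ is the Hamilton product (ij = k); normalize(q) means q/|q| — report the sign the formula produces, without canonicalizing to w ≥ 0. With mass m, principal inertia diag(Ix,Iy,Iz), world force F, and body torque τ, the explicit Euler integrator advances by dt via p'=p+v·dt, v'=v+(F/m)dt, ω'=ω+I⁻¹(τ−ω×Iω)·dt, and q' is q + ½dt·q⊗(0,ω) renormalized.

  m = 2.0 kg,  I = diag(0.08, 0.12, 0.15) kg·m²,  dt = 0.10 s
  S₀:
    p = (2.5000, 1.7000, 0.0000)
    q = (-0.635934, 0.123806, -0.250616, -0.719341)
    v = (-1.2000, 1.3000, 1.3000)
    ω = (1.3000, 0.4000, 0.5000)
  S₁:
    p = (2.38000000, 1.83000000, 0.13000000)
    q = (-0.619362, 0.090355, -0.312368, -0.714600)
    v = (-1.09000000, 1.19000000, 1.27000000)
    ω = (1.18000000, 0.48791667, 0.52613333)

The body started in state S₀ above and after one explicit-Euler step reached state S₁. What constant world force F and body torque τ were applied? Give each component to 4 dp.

F = (2.2000, -2.2000, -0.6000)
τ = (-0.0900, 0.0600, 0.0600)

rate change Δω = (-0.12000000, 0.08791667, 0.02613333)
gyro term ω₀×Iω₀ = (0.0060, -0.0455, 0.0208)
applied torque τ = (-0.0900, 0.0600, 0.0600)
v₁ − v₀ = (0.11000000, -0.11000000, -0.03000000)
F = m·Δv/dt = (2.2000, -2.2000, -0.6000)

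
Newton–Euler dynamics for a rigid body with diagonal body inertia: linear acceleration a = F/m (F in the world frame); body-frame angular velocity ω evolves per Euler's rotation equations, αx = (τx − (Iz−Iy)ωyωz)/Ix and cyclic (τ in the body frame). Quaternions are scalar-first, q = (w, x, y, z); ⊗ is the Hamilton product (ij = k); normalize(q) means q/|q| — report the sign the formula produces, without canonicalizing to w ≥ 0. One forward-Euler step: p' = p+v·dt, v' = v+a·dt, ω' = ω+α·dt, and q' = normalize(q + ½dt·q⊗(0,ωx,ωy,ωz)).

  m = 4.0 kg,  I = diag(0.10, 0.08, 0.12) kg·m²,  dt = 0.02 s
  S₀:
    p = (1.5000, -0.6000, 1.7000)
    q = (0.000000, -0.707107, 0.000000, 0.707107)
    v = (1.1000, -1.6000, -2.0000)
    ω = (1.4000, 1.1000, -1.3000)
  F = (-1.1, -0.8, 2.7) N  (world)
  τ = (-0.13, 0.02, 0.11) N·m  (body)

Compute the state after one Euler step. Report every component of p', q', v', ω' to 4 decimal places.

p' = (1.5220, -0.6320, 1.6600)
q' = (0.0191, -0.7147, 0.0007, 0.6992)
v' = (1.0945, -1.6040, -1.9865)
ω' = (1.3854, 1.0959, -1.2765)

p' = p + v·dt = (1.5220, -0.6320, 1.6600)
v + (F/m)dt = (1.0945, -1.6040, -1.9865)
precession coupling ω×(Iω) = (-0.0572, 0.0364, -0.0308)
α = I⁻¹(τ − ω×Iω) = (-0.7280, -0.2050, 1.1733)
new body rate ω' = (1.3854, 1.0959, -1.2765)
Hamilton product q⊗(0,ω) = (1.9091889, -0.7778177, 0.0707107, -0.7778177)
q' = normalize(q + ½dt·q⊗(0,ω)) = (0.0191, -0.7147, 0.0007, 0.6992)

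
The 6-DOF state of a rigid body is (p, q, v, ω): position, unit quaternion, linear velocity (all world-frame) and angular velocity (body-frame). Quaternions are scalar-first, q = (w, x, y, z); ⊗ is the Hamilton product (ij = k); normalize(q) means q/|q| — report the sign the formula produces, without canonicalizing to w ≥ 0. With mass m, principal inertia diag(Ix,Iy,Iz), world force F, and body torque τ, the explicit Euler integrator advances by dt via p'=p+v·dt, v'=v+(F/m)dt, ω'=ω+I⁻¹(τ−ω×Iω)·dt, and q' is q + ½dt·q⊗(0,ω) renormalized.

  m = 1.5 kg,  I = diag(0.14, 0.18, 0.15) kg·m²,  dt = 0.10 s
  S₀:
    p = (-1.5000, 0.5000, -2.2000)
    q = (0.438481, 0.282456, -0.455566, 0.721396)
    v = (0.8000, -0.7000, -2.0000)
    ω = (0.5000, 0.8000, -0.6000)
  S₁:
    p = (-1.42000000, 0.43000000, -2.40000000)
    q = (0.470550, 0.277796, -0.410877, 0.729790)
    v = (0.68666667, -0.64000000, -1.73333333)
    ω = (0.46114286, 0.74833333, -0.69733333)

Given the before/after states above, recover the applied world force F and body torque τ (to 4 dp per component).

F = (-1.7000, 0.9000, 4.0000)
τ = (-0.0400, -0.0900, -0.1300)

v₁ − v₀ = (-0.11333333, 0.06000000, 0.26666667)
F = m·Δv/dt = (-1.7000, 0.9000, 4.0000)
Δω = ω₁−ω₀ = (-0.03885714, -0.05166667, -0.09733333)
precession coupling = (0.0144, 0.0030, 0.0160)
applied torque τ = (-0.0400, -0.0900, -0.1300)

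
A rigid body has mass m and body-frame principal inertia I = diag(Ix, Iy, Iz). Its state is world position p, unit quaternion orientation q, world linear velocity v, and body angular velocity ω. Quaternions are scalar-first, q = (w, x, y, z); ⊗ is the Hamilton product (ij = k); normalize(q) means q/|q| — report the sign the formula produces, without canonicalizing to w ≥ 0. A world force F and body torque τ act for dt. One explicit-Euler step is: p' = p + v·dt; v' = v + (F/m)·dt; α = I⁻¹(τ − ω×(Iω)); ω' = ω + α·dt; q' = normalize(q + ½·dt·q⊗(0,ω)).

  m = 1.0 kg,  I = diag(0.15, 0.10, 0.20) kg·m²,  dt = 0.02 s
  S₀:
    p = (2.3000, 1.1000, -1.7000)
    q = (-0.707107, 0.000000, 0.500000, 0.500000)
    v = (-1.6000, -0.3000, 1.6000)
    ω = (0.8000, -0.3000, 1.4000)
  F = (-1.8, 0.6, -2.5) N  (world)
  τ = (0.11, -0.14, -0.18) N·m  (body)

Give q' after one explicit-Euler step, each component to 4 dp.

q' = (-0.7125, 0.0028, 0.5061, 0.4860)

2q̇ = q⊗(0,ω) = (-0.5500000, 0.2843144, 0.6121321, -1.3899498)
updated quaternion q' = (-0.7125, 0.0028, 0.5061, 0.4860)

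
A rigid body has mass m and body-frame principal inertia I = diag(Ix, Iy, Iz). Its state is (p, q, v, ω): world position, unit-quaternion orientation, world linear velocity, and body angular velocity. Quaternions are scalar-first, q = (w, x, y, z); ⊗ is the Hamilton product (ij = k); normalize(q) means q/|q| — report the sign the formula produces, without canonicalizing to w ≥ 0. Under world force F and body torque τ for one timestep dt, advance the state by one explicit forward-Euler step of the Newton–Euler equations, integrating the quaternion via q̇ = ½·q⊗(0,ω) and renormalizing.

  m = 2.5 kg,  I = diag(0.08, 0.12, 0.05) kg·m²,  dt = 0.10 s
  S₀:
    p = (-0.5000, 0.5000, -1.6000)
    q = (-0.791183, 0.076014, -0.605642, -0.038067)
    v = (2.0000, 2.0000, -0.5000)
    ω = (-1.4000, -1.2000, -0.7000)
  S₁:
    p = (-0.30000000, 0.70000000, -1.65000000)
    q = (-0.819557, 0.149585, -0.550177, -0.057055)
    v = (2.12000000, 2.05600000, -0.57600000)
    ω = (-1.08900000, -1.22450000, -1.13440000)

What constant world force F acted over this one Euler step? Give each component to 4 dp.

F = (3.0000, 1.4000, -1.9000)

v₁ − v₀ = (0.12000000, 0.05600000, -0.07600000)
applied force F = (3.0000, 1.4000, -1.9000)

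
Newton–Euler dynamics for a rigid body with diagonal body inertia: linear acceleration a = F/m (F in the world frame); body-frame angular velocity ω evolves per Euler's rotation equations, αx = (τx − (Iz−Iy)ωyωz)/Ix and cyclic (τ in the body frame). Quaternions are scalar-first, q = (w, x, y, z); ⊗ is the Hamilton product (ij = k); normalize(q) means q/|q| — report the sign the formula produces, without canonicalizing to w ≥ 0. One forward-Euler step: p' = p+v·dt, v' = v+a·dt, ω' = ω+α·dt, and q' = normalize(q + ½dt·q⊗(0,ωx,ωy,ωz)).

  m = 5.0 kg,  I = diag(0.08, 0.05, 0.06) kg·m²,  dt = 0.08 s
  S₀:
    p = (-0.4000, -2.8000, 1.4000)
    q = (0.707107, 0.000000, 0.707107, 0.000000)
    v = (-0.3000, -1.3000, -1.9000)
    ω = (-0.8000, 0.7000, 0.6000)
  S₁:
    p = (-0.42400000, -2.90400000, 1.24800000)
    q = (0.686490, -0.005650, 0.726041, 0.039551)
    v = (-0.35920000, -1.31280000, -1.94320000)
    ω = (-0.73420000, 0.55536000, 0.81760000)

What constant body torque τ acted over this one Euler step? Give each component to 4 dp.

τ = (0.0700, -0.1000, 0.1800)

rate change Δω = (0.06580000, -0.14464000, 0.21760000)
ω₀×(Iω₀) = (0.0042, -0.0096, 0.0168)
τ = I·(Δω/dt) + ω₀×(Iω₀) = (0.0700, -0.1000, 0.1800)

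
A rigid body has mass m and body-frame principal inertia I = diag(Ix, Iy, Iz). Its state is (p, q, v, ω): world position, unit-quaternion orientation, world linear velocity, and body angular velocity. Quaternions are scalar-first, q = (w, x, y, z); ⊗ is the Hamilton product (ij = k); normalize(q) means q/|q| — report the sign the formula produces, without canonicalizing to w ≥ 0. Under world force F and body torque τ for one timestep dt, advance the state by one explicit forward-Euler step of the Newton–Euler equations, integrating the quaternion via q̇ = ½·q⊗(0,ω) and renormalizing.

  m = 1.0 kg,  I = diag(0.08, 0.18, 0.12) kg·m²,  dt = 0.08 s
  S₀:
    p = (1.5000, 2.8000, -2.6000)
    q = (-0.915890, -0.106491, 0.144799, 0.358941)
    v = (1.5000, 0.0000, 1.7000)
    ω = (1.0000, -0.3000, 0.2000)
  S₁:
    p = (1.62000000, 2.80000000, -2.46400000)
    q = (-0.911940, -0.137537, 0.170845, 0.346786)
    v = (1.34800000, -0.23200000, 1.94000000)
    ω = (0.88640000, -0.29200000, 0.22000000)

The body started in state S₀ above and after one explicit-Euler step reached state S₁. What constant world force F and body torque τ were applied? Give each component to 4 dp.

Δω = ω₁−ω₀ = (-0.11360000, 0.00800000, 0.02000000)
ω₀×(Iω₀) = (0.0036, -0.0080, -0.0300)
τ = I·(Δω/dt) + ω₀×(Iω₀) = (-0.1100, 0.0100, 0.0000)
Δv = v₁−v₀ = (-0.15200000, -0.23200000, 0.24000000)
m·(v₁−v₀)/dt = (-1.9000, -2.9000, 3.0000)

F = (-1.9000, -2.9000, 3.0000)
τ = (-0.1100, 0.0100, 0.0000)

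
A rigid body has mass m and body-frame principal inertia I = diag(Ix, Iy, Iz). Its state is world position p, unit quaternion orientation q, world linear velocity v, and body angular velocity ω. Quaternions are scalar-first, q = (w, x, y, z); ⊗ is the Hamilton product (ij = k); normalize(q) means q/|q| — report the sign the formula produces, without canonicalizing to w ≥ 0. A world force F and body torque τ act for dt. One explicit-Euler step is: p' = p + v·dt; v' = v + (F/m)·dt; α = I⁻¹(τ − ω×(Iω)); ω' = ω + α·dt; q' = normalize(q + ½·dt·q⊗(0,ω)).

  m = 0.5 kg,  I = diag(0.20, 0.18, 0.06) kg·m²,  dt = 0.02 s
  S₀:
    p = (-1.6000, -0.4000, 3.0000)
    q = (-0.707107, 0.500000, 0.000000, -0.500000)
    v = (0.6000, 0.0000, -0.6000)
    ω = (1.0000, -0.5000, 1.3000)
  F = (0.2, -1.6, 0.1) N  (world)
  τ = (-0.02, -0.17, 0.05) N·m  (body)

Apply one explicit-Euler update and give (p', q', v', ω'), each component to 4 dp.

p' = (-1.5880, -0.4000, 2.9880)
q' = (-0.7055, 0.4904, -0.0080, -0.5116)
v' = (0.6080, -0.0640, -0.5960)
ω' = (0.9902, -0.5391, 1.3133)

linear accel F/m = (0.4000, -3.2000, 0.2000)
new position p' = (-1.5880, -0.4000, 2.9880)
v' = v + a·dt = (0.6080, -0.0640, -0.5960)
ω×(Iω) gyroscopic = (0.0780, 0.1820, 0.0100)
angular accel α = (-0.4900, -1.9556, 0.6667)
ω + α·dt = (0.9902, -0.5391, 1.3133)
2q̇ = q⊗(0,ω) = (0.1500000, -0.9571070, -0.7964465, -1.1692391)
q + ½dt·q⊗(0,ω), renormalized = (-0.7055, 0.4904, -0.0080, -0.5116)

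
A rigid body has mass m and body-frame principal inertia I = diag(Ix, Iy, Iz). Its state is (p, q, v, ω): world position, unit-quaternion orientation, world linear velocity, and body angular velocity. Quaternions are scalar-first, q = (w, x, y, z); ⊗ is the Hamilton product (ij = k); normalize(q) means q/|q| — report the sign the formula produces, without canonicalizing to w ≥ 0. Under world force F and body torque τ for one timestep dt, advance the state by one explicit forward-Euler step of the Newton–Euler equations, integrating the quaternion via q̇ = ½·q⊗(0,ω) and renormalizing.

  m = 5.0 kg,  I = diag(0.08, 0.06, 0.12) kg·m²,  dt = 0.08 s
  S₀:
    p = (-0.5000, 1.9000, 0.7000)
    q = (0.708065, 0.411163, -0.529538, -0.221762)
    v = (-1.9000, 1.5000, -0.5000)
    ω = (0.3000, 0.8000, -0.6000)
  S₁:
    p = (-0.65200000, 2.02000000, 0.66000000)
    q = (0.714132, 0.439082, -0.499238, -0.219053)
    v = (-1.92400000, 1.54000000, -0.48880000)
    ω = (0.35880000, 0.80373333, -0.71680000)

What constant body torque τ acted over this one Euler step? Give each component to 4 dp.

rate change Δω = (0.05880000, 0.00373333, -0.11680000)
precession coupling = (-0.0288, 0.0072, -0.0048)
τ = I·(Δω/dt) + ω₀×(Iω₀) = (0.0300, 0.0100, -0.1800)

τ = (0.0300, 0.0100, -0.1800)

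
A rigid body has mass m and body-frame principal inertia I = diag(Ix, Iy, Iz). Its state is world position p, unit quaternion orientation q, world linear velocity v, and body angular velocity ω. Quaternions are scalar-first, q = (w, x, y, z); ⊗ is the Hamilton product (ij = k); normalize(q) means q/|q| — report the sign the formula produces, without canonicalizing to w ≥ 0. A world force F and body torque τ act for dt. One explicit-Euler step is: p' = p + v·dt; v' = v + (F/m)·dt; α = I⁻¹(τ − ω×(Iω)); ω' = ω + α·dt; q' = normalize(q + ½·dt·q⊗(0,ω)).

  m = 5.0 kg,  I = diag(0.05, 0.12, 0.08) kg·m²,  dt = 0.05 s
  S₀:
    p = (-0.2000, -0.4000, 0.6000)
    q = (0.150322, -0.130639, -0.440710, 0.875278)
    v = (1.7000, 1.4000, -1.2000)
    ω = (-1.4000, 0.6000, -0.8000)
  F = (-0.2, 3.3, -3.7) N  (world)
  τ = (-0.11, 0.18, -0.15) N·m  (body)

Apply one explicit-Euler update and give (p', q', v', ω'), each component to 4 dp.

p' = (-0.1150, -0.3300, 0.5400)
q' = (0.1697, -0.1401, -0.4713, 0.8541)
v' = (1.6980, 1.4330, -1.2370)
ω' = (-1.5292, 0.6890, -0.8570)

precession coupling ω×(Iω) = (0.0192, -0.0336, -0.0588)
angular accel α = (-2.5840, 1.7800, -1.1400)
ω' = ω + α·dt = (-1.5292, 0.6890, -0.8570)
2q̇ = q⊗(0,ω) = (0.7817538, -0.3830496, -1.2397072, -0.8156350)
q + ½dt·q⊗(0,ω), renormalized = (0.1697, -0.1401, -0.4713, 0.8541)
a = (-0.0400, 0.6600, -0.7400)
new position p' = (-0.1150, -0.3300, 0.5400)
v' = v + a·dt = (1.6980, 1.4330, -1.2370)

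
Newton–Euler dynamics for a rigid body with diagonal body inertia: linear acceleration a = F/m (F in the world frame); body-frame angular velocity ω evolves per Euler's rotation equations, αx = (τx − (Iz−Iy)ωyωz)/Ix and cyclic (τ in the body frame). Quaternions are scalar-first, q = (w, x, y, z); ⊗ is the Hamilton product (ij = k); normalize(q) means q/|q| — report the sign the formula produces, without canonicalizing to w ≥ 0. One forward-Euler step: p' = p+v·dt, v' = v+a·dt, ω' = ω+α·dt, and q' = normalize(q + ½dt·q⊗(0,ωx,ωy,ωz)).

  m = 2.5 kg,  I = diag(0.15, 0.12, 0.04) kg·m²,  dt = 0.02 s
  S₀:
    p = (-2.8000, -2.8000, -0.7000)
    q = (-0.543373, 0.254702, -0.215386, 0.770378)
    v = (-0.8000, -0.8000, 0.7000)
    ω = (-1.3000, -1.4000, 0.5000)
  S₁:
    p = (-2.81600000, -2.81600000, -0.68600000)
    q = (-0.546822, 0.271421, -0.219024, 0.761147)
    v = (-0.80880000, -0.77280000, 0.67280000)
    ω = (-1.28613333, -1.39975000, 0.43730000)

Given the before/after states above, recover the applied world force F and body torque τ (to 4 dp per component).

Δv = v₁−v₀ = (-0.00880000, 0.02720000, -0.02720000)
F = m·Δv/dt = (-1.1000, 3.4000, -3.4000)
Δω = ω₁−ω₀ = (0.01386667, 0.00025000, -0.06270000)
gyro term ω₀×Iω₀ = (0.0560, -0.0715, -0.0546)
τ = I·(Δω/dt) + ω₀×(Iω₀) = (0.1600, -0.0700, -0.1800)

F = (-1.1000, 3.4000, -3.4000)
τ = (0.1600, -0.0700, -0.1800)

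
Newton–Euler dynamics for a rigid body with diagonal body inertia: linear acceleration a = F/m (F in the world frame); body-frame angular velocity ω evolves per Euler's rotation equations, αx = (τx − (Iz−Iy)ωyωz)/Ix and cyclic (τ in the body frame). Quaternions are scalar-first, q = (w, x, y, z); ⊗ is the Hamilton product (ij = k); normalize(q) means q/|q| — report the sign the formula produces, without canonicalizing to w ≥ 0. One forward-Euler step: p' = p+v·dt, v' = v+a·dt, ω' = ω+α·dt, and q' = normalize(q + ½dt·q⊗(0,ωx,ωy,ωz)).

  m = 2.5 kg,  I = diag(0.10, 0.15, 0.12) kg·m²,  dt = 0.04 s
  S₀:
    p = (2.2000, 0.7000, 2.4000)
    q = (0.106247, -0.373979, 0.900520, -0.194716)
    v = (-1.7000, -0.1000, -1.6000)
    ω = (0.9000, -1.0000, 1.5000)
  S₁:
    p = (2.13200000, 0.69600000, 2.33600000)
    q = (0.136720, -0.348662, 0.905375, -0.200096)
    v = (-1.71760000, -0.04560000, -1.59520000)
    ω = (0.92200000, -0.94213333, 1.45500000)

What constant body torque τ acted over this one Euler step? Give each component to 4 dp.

ω₁ − ω₀ = (0.02200000, 0.05786667, -0.04500000)
ω₀×(Iω₀) = (0.0450, -0.0270, -0.0450)
τ = I·(Δω/dt) + ω₀×(Iω₀) = (0.1000, 0.1900, -0.1800)

τ = (0.1000, 0.1900, -0.1800)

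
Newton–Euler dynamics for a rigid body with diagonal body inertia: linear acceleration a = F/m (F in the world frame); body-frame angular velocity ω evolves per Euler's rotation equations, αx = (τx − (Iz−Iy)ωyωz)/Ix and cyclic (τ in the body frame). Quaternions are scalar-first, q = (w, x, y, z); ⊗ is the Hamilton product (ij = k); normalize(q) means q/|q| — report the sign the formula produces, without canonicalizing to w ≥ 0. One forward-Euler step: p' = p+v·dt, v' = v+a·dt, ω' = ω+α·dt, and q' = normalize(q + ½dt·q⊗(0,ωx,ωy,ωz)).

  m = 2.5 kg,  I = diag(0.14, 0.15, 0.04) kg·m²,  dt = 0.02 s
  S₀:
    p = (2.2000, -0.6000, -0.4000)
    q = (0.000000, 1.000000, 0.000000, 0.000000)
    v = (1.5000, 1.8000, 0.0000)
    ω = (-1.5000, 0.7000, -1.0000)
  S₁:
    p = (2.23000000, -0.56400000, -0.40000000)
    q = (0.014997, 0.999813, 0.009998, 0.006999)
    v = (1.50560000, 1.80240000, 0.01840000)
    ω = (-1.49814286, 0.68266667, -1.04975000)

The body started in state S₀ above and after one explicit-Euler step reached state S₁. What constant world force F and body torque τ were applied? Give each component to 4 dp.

Δv = v₁−v₀ = (0.00560000, 0.00240000, 0.01840000)
m·(v₁−v₀)/dt = (0.7000, 0.3000, 2.3000)
ω₁ − ω₀ = (0.00185714, -0.01733333, -0.04975000)
τ = I·(Δω/dt) + ω₀×(Iω₀) = (0.0900, 0.0200, -0.1100)

F = (0.7000, 0.3000, 2.3000)
τ = (0.0900, 0.0200, -0.1100)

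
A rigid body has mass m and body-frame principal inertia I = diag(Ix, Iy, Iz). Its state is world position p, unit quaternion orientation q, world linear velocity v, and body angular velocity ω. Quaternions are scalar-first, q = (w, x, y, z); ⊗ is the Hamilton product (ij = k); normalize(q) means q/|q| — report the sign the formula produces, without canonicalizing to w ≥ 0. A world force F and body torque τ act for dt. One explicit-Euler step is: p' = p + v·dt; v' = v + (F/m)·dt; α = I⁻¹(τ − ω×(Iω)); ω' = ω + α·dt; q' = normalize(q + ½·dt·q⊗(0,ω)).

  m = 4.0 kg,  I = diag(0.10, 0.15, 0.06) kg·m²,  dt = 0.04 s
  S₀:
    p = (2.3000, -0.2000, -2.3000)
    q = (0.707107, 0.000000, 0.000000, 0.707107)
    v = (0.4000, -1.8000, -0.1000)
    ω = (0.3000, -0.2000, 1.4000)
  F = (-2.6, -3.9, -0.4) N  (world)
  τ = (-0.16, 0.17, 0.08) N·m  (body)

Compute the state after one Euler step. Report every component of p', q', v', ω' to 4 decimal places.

p' = (2.3160, -0.2720, -2.3040)
q' = (0.6870, 0.0071, 0.0014, 0.7266)
v' = (0.3740, -1.8390, -0.1040)
ω' = (0.2259, -0.1591, 1.4553)

ω×(Iω) gyroscopic = (0.0252, 0.0168, -0.0030)
angular accel α = (-1.8520, 1.0213, 1.3833)
ω + α·dt = (0.2259, -0.1591, 1.4553)
Hamilton product q⊗(0,ω) = (-0.9899498, 0.3535535, 0.0707107, 0.9899498)
q' = normalize(q + ½dt·q⊗(0,ω)) = (0.6870, 0.0071, 0.0014, 0.7266)
a = F/m = (-0.6500, -0.9750, -0.1000)
new position p' = (2.3160, -0.2720, -2.3040)
new velocity v' = (0.3740, -1.8390, -0.1040)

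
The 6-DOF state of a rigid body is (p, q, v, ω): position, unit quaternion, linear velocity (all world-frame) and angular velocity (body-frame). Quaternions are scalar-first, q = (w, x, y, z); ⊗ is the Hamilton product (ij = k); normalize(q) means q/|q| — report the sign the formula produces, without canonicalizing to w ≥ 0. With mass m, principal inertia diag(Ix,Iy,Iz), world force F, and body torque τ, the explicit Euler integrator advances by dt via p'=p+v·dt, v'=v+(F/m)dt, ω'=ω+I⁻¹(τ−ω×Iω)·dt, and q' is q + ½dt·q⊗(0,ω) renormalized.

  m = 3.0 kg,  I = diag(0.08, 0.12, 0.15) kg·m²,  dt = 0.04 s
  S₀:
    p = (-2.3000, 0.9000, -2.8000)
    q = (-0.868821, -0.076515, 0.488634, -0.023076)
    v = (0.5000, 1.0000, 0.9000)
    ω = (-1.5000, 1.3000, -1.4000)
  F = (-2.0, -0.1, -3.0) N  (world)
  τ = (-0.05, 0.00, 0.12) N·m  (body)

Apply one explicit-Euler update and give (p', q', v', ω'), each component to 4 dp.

p' = (-2.2800, 0.9400, -2.7640)
q' = (-0.8834, -0.0635, 0.4640, 0.0139)
v' = (0.4733, 0.9987, 0.8600)
ω' = (-1.4977, 1.3490, -1.3472)

new position p' = (-2.2800, 0.9400, -2.7640)
new velocity v' = (0.4733, 0.9987, 0.8600)
α = I⁻¹(τ − ω×Iω) = (0.0575, 1.2250, 1.3200)
new body rate ω' = (-1.4977, 1.3490, -1.3472)
Hamilton product q⊗(0,ω) = (-0.7823031, 0.6491427, -1.2019743, 1.8498309)
q + ½dt·q⊗(0,ω), renormalized = (-0.8834, -0.0635, 0.4640, 0.0139)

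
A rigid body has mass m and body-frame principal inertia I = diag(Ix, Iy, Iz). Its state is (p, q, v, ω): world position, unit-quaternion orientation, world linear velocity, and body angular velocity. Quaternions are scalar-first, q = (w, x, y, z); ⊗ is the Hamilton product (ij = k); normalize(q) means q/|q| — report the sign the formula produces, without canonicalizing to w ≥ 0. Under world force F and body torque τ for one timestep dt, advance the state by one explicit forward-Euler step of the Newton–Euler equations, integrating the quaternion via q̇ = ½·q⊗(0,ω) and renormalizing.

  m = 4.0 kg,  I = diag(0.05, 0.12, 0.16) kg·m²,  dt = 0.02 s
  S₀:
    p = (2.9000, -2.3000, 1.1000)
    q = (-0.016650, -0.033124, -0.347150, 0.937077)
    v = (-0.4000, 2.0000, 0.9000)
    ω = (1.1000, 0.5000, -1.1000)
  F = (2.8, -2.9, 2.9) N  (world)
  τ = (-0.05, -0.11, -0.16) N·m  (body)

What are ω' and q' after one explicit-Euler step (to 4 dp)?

precession coupling ω×(Iω) = (-0.0220, 0.1331, 0.0385)
(τ − ω×Iω)/I = (-0.5600, -2.0258, -1.2406)
ω + α·dt = (1.0888, 0.4595, -1.1248)
2q̇ = q⊗(0,ω) = (1.2407961, -0.1049885, 0.9860233, 0.3836180)
q + ½dt·q⊗(0,ω), renormalized = (-0.0042, -0.0342, -0.3372, 0.9408)

ω' = (1.0888, 0.4595, -1.1248)
q' = (-0.0042, -0.0342, -0.3372, 0.9408)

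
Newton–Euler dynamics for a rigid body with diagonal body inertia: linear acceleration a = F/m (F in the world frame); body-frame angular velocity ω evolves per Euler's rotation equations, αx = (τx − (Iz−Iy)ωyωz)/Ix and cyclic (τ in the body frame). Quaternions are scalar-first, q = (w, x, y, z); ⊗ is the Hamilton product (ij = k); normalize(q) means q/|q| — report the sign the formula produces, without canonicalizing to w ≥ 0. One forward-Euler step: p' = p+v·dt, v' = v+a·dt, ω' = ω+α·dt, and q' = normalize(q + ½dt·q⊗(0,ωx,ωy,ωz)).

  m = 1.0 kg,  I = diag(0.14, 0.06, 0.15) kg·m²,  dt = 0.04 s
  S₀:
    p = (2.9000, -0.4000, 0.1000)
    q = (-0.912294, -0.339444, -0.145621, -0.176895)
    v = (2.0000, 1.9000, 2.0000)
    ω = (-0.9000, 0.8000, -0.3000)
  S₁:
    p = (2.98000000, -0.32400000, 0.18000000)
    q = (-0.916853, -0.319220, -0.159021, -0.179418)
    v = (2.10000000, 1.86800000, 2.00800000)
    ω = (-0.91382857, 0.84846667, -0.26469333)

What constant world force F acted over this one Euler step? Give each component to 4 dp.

F = (2.5000, -0.8000, 0.2000)

v₁ − v₀ = (0.10000000, -0.03200000, 0.00800000)
applied force F = (2.5000, -0.8000, 0.2000)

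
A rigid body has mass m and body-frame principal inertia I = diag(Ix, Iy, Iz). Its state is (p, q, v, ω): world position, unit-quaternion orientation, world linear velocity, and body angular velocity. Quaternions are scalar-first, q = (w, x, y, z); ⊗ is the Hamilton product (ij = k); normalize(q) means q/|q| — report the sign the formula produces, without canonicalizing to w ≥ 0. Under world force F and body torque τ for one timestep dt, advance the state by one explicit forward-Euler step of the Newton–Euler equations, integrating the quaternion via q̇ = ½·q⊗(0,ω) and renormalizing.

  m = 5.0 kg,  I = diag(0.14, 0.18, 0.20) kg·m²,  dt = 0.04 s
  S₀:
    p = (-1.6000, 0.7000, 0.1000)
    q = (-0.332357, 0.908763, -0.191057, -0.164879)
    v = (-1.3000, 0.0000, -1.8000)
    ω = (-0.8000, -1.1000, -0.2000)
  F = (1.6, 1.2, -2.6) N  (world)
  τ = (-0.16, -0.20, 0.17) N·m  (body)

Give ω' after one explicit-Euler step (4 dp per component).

ω×(Iω) gyroscopic = (0.0044, -0.0096, 0.0352)
(τ − ω×Iω)/I = (-1.1743, -1.0578, 0.6740)
new body rate ω' = (-0.8470, -1.1423, -0.1730)

ω' = (-0.8470, -1.1423, -0.1730)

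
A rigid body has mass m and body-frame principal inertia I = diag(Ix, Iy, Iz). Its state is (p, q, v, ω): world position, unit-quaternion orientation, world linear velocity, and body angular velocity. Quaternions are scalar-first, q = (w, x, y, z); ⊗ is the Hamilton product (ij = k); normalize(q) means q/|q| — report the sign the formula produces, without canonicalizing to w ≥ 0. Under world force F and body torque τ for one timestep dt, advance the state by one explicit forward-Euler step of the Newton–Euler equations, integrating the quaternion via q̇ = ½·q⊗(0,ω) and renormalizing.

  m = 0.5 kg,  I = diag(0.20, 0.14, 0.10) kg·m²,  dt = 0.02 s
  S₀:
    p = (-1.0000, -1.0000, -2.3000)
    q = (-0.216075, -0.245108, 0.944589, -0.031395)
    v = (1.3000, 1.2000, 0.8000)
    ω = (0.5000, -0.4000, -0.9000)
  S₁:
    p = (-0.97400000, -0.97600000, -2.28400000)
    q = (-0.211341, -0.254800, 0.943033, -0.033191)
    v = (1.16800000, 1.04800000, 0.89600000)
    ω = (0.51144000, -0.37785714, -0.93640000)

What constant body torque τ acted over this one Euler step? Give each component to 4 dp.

τ = (0.1000, 0.1100, -0.1700)

rate change Δω = (0.01144000, 0.02214286, -0.03640000)
gyro term ω₀×Iω₀ = (-0.0144, -0.0450, 0.0120)
applied torque τ = (0.1000, 0.1100, -0.1700)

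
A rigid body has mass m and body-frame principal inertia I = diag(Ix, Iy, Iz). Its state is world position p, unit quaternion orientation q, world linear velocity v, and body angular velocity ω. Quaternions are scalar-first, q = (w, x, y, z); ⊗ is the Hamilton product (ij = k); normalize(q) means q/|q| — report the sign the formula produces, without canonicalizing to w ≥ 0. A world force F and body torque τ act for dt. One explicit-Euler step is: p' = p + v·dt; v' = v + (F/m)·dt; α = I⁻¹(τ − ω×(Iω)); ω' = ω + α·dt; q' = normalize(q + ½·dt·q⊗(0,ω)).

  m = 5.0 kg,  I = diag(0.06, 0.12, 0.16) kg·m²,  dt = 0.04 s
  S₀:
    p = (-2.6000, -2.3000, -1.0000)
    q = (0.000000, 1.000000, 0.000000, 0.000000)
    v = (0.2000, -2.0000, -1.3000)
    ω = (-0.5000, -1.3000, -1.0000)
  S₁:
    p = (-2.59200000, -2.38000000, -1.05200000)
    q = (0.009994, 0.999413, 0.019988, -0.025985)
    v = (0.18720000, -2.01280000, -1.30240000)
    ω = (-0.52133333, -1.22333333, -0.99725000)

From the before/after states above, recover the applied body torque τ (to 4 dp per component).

τ = (0.0200, 0.1800, 0.0500)

Δω = ω₁−ω₀ = (-0.02133333, 0.07666667, 0.00275000)
precession coupling = (0.0520, -0.0500, 0.0390)
applied torque τ = (0.0200, 0.1800, 0.0500)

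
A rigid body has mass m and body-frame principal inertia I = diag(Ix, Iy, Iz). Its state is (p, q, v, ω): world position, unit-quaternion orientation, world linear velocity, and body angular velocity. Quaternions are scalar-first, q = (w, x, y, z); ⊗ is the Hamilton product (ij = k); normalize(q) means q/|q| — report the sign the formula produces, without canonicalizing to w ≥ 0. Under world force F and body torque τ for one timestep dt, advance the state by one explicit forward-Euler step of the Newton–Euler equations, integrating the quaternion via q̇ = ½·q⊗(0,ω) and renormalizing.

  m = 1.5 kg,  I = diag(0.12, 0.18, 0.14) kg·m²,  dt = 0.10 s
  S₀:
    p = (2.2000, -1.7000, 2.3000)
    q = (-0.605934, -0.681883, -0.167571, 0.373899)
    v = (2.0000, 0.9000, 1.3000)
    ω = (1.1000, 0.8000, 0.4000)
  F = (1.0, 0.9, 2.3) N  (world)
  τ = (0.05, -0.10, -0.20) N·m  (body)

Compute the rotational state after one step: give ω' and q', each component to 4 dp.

α = I⁻¹(τ − ω×Iω) = (0.5233, -0.5067, -1.8057)
ω + α·dt = (1.1523, 0.7493, 0.2194)
Hamilton product q⊗(0,ω) = (0.7345685, -1.0326750, 0.1992949, -0.6035519)
updated quaternion q' = (-0.5678, -0.7317, -0.1572, 0.3429)

ω' = (1.1523, 0.7493, 0.2194)
q' = (-0.5678, -0.7317, -0.1572, 0.3429)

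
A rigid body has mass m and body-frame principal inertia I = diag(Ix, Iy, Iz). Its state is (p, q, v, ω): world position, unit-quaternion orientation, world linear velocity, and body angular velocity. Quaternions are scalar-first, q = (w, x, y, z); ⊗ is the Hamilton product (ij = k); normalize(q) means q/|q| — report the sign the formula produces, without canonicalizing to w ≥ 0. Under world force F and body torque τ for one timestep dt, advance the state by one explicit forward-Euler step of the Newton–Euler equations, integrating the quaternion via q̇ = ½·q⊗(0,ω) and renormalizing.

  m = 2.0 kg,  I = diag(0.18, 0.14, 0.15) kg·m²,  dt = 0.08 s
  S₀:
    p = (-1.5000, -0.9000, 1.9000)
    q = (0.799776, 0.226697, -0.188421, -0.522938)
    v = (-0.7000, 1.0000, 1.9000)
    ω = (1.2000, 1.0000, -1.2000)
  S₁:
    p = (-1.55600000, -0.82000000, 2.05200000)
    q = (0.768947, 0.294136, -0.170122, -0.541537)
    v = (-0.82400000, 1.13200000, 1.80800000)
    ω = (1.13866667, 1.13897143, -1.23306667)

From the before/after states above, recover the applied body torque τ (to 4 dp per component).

Δω = ω₁−ω₀ = (-0.06133333, 0.13897143, -0.03306667)
applied torque τ = (-0.1500, 0.2000, -0.1100)

τ = (-0.1500, 0.2000, -0.1100)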